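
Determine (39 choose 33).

C(39,33) = C(39,6) by symmetry.
C(39,6) = (39·38·37·36·35·34) / 6! = 2349088560 / 720 = 3262623.

3262623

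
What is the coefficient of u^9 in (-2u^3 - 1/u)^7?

General term: C(7,j)·(-2u^3)^j·(-1/u)^(7-j), with u-exponent 3j − 1(7−j) = 4j − 7.
Set 4j − 7 = 9: j = 4.
C(7,4) = 35; (-2)^4 = 16; (-1)^3 = -1.
Coefficient = 35 · 16 · (-1) = -560.

-560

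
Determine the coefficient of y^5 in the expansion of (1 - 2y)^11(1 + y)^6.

1172

Coefficient of y^5 = Σ_{j} C(11,j)·(-2)^j·C(6,5-j)·1^(5-j) for j from 0 to 5.
= 6 + (-330) + 4400 + (-19800) + 31680 + (-14784) = 1172.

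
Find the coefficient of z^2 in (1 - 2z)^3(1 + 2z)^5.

-8

Coefficient of z^2 = Σ_{j} C(3,j)·(-2)^j·C(5,2-j)·2^(2-j) for j from 0 to 2.
= 40 + (-60) + 12 = -8.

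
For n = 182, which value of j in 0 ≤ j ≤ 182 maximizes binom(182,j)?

C(182,j) is maximized at j = 182/2 = 91.

91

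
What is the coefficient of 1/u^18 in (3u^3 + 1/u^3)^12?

5940

General term: C(12,j)·(3u^3)^j·(1/u^3)^(12-j), with u-exponent 3j − 3(12−j) = 6j − 36.
Set 6j − 36 = -18: j = 3.
C(12,3) = 220; 3^3 = 27; 1^9 = 1.
Coefficient = 220 · 27 · 1 = 5940.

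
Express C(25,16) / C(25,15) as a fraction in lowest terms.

5/8

C(n,k+1)/C(n,k) = (n−k)/(k+1) = (25−15)/(15+1) = 10/16 = 5/8.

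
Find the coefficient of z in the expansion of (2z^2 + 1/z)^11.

5280

General term: C(11,j)·(2z^2)^j·(1/z)^(11-j), with z-exponent 2j − 1(11−j) = 3j − 11.
Set 3j − 11 = 1: j = 4.
C(11,4) = 330; 2^4 = 16; 1^7 = 1.
Coefficient = 330 · 16 · 1 = 5280.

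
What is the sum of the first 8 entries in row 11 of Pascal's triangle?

1 + 11 + 55 + 165 + 330 + 462 + 462 + 330 = 1816.

1816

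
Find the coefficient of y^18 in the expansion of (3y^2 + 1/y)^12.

General term: C(12,j)·(3y^2)^j·(1/y)^(12-j), with y-exponent 2j − 1(12−j) = 3j − 12.
Set 3j − 12 = 18: j = 10.
C(12,10) = 66; 3^10 = 59049; 1^2 = 1.
Coefficient = 66 · 59049 · 1 = 3897234.

3897234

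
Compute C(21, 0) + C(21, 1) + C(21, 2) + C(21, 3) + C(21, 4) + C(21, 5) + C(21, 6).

1 + 21 + 210 + 1330 + 5985 + 20349 + 54264 = 82160.

82160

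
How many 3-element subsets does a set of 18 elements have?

816

C(18,3) = (18·17·16) / 3! = 4896 / 6 = 816.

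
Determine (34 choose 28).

C(34,28) = C(34,6) by symmetry.
C(34,6) = (34·33·32·31·30·29) / 6! = 968330880 / 720 = 1344904.

1344904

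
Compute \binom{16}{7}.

C(16,7) = (16·15·14·13·12·11·10) / 7! = 57657600 / 5040 = 11440.

11440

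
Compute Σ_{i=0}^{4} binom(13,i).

1093

1 + 13 + 78 + 286 + 715 = 1093.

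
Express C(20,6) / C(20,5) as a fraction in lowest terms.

C(n,k+1)/C(n,k) = (n−k)/(k+1) = (20−5)/(5+1) = 15/6 = 5/2.

5/2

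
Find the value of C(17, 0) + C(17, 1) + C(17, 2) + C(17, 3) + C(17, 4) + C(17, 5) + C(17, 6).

21778

1 + 17 + 136 + 680 + 2380 + 6188 + 12376 = 21778.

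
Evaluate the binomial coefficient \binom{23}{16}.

245157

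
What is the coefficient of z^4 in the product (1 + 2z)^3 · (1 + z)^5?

225

Coefficient of z^4 = Σ_{j} C(3,j)·2^j·C(5,4-j)·1^(4-j) for j from 0 to 3.
= 5 + 60 + 120 + 40 = 225.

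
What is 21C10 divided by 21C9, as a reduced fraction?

6/5

C(n,k+1)/C(n,k) = (n−k)/(k+1) = (21−9)/(9+1) = 12/10 = 6/5.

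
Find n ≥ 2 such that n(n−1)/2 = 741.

39

n(n−1)/2 = 741 ⇒ n(n−1) = 1482. Since 39·38 = 1482, n = 39.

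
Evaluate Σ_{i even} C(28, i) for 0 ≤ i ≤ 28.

134217728

Half of (1+1)^28 + (1−1)^28 gives the even-index sum: 2^27 = 134217728.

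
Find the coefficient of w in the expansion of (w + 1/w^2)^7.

21

General term: C(7,j)·(w)^j·(1/w^2)^(7-j), with w-exponent 1j − 2(7−j) = 3j − 14.
Set 3j − 14 = 1: j = 5.
C(7,5) = 21; 1^5 = 1; 1^2 = 1.
Coefficient = 21 · 1 · 1 = 21.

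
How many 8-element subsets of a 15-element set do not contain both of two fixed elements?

4719

All 8-subsets: C(15,8) = 6435. Those containing both fixed elements: C(13,6) = 1716.
6435 − 1716 = 4719.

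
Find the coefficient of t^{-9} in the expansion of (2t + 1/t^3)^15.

2562560

General term: C(15,j)·(2t)^j·(1/t^3)^(15-j), with t-exponent 1j − 3(15−j) = 4j − 45.
Set 4j − 45 = -9: j = 9.
C(15,9) = 5005; 2^9 = 512; 1^6 = 1.
Coefficient = 5005 · 512 · 1 = 2562560.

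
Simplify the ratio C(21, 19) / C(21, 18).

C(n,k+1)/C(n,k) = (n−k)/(k+1) = (21−18)/(18+1) = 3/19.

3/19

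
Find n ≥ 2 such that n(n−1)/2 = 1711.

59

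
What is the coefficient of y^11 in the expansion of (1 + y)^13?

78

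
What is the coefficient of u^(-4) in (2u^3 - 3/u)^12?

15588936

General term: C(12,j)·(2u^3)^j·(-3/u)^(12-j), with u-exponent 3j − 1(12−j) = 4j − 12.
Set 4j − 12 = -4: j = 2.
C(12,2) = 66; 2^2 = 4; (-3)^10 = 59049.
Coefficient = 66 · 4 · 59049 = 15588936.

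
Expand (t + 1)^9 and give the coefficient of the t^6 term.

The general term is C(9,j)·(t)^j·(1)^(9-j); the t^6 term has j = 6.
C(9,6) = 84.
Coefficient = C(9,6) = 84.

84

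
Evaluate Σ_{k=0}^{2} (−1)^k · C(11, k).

45

The partial alternating sum Σ_{k=0}^{2} (−1)^k C(11,k) = (−1)^2 C(10,2) = 45.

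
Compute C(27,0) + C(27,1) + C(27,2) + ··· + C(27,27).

Setting x = 1 in (1+x)^27 gives Σ C(27,r) = 2^27 = 134217728.

134217728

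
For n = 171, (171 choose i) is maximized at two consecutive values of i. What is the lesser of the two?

For odd n = 171, C(171,i) peaks at i = (n−1)/2 and (n+1)/2; the lesser is 85.

85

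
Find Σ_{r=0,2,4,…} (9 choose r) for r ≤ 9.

256

Half of (1+1)^9 + (1−1)^9 gives the even-index sum: 2^8 = 256.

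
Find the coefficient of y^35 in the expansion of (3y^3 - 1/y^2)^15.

General term: C(15,j)·(3y^3)^j·(-1/y^2)^(15-j), with y-exponent 3j − 2(15−j) = 5j − 30.
Set 5j − 30 = 35: j = 13.
C(15,13) = 105; 3^13 = 1594323; (-1)^2 = 1.
Coefficient = 105 · 1594323 · 1 = 167403915.

167403915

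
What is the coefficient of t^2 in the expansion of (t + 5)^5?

1250

The general term is C(5,j)·(t)^j·(5)^(5-j); the t^2 term has j = 2.
C(5,2) = 10.
Coefficient = C(5,2) · 5^3 = 10 · 125 = 1250.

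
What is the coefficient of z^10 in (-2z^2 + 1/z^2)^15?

General term: C(15,j)·(-2z^2)^j·(1/z^2)^(15-j), with z-exponent 2j − 2(15−j) = 4j − 30.
Set 4j − 30 = 10: j = 10.
C(15,10) = 3003; (-2)^10 = 1024; 1^5 = 1.
Coefficient = 3003 · 1024 · 1 = 3075072.

3075072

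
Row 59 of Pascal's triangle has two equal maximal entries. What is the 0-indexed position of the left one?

29

For odd n = 59, C(59,m) peaks at m = (n−1)/2 and (n+1)/2; the lesser is 29.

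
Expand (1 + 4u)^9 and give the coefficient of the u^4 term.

32256

The general term is C(9,j)·(1)^j·(4u)^(9-j); the u^4 term has j = 5.
C(9,5) = 126.
Coefficient = C(9,5) · 4^4 = 126 · 256 = 32256.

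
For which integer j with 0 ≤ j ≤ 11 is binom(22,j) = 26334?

C(22,j) increases on 0 ≤ j ≤ 11. C(22,4) = 7315 and C(22,5) = 26334, so j = 5.

5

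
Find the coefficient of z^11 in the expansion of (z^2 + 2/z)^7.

General term: C(7,j)·(z^2)^j·(2/z)^(7-j), with z-exponent 2j − 1(7−j) = 3j − 7.
Set 3j − 7 = 11: j = 6.
C(7,6) = 7; 1^6 = 1; 2^1 = 2.
Coefficient = 7 · 1 · 2 = 14.

14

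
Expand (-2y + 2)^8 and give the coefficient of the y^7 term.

The general term is C(8,j)·(-2y)^j·(2)^(8-j); the y^7 term has j = 7.
C(8,7) = 8.
Coefficient = C(8,7) · (-2)^7 · 2^1 = 8 · (-128) · 2 = -2048.

-2048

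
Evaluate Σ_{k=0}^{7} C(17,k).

1 + 17 + 136 + 680 + 2380 + 6188 + 12376 + 19448 = 41226.

41226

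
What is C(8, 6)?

C(8,6) = C(8,2) by symmetry.
C(8,2) = (8·7) / 2! = 56 / 2 = 28.

28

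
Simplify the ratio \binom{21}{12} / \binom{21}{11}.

5/6

C(n,k+1)/C(n,k) = (n−k)/(k+1) = (21−11)/(11+1) = 10/12 = 5/6.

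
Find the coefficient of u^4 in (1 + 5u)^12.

The general term is C(12,j)·(1)^j·(5u)^(12-j); the u^4 term has j = 8.
C(12,8) = 495.
Coefficient = C(12,8) · 5^4 = 495 · 625 = 309375.

309375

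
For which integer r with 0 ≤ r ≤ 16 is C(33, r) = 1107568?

6

C(33,r) increases on 0 ≤ r ≤ 16. C(33,5) = 237336 and C(33,6) = 1107568, so r = 6.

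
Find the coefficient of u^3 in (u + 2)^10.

The general term is C(10,j)·(u)^j·(2)^(10-j); the u^3 term has j = 3.
C(10,3) = 120.
Coefficient = C(10,3) · 2^7 = 120 · 128 = 15360.

15360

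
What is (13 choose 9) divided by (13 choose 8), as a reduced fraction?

5/9

C(n,k+1)/C(n,k) = (n−k)/(k+1) = (13−8)/(8+1) = 5/9.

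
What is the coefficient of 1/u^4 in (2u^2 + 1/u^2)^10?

General term: C(10,j)·(2u^2)^j·(1/u^2)^(10-j), with u-exponent 2j − 2(10−j) = 4j − 20.
Set 4j − 20 = -4: j = 4.
C(10,4) = 210; 2^4 = 16; 1^6 = 1.
Coefficient = 210 · 16 · 1 = 3360.

3360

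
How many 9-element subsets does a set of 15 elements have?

5005

C(15,9) = C(15,6) by symmetry.
C(15,6) = (15·14·13·12·11·10) / 6! = 3603600 / 720 = 5005.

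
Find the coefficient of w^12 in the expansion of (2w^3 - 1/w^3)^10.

General term: C(10,j)·(2w^3)^j·(-1/w^3)^(10-j), with w-exponent 3j − 3(10−j) = 6j − 30.
Set 6j − 30 = 12: j = 7.
C(10,7) = 120; 2^7 = 128; (-1)^3 = -1.
Coefficient = 120 · 128 · (-1) = -15360.

-15360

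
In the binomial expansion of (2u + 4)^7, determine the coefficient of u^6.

The general term is C(7,j)·(2u)^j·(4)^(7-j); the u^6 term has j = 6.
C(7,6) = 7.
Coefficient = C(7,6) · 2^6 · 4^1 = 7 · 64 · 4 = 1792.

1792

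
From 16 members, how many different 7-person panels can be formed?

11440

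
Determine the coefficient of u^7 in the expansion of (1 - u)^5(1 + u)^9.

Coefficient of u^7 = Σ_{j} C(5,j)·(-1)^j·C(9,7-j)·1^(7-j) for j from 0 to 5.
= 36 + (-420) + 1260 + (-1260) + 420 + (-36) = 0.

0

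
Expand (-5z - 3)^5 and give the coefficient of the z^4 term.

The general term is C(5,j)·(-5z)^j·(-3)^(5-j); the z^4 term has j = 4.
C(5,4) = 5.
Coefficient = C(5,4) · (-5)^4 · (-3)^1 = 5 · 625 · (-3) = -9375.

-9375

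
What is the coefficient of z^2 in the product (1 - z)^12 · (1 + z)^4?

24

Coefficient of z^2 = Σ_{j} C(12,j)·(-1)^j·C(4,2-j)·1^(2-j) for j from 0 to 2.
= 6 + (-48) + 66 = 24.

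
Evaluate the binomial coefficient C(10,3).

120

C(10,3) = (10·9·8) / 3! = 720 / 6 = 120.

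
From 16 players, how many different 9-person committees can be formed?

11440

This is C(16,9) = 11440.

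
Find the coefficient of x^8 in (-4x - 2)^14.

12595494912

The general term is C(14,j)·(-4x)^j·(-2)^(14-j); the x^8 term has j = 8.
C(14,8) = 3003.
Coefficient = C(14,8) · (-4)^8 · (-2)^6 = 3003 · 65536 · 64 = 12595494912.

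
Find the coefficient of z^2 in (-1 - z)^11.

The general term is C(11,j)·(-1)^j·(-z)^(11-j); the z^2 term has j = 9.
C(11,9) = 55.
Coefficient = C(11,9) · (-1)^9 = 55 · (-1) = -55.

-55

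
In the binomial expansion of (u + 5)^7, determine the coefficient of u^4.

The general term is C(7,j)·(u)^j·(5)^(7-j); the u^4 term has j = 4.
C(7,4) = 35.
Coefficient = C(7,4) · 5^3 = 35 · 125 = 4375.

4375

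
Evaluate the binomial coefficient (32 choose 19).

C(32,19) = C(32,13) by symmetry.
C(32,13) = (32·31·30·29·28·27·26·25·24·23·22·21·20) / 13! = 2163102632570880000 / 6227020800 = 347373600.

347373600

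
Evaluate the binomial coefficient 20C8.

C(20,8) = (20·19·18·17·16·15·14·13) / 8! = 5079110400 / 40320 = 125970.

125970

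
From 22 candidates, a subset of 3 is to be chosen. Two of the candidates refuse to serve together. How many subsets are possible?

All 3-subsets: C(22,3) = 1540. Those containing both fixed elements: C(20,1) = 20.
1540 − 20 = 1520.

1520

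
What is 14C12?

C(14,12) = C(14,2) by symmetry.
C(14,2) = (14·13) / 2! = 182 / 2 = 91.

91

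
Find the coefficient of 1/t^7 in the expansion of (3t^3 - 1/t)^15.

-945

General term: C(15,j)·(3t^3)^j·(-1/t)^(15-j), with t-exponent 3j − 1(15−j) = 4j − 15.
Set 4j − 15 = -7: j = 2.
C(15,2) = 105; 3^2 = 9; (-1)^13 = -1.
Coefficient = 105 · 9 · (-1) = -945.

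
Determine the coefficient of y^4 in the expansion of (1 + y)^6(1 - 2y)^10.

Coefficient of y^4 = Σ_{j} C(6,j)·1^j·C(10,4-j)·(-2)^(4-j) for j from 0 to 4.
= 3360 + (-5760) + 2700 + (-400) + 15 = -85.

-85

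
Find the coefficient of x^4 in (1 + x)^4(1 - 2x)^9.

121

Coefficient of x^4 = Σ_{j} C(4,j)·1^j·C(9,4-j)·(-2)^(4-j) for j from 0 to 4.
= 2016 + (-2688) + 864 + (-72) + 1 = 121.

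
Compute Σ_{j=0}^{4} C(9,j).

1 + 9 + 36 + 84 + 126 = 256.

256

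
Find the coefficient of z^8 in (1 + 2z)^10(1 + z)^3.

105984

Coefficient of z^8 = Σ_{j} C(10,j)·2^j·C(3,8-j)·1^(8-j) for j from 5 to 8.
= 8064 + 40320 + 46080 + 11520 = 105984.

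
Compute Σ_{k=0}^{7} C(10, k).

968

1 + 10 + 45 + 120 + 210 + 252 + 210 + 120 = 968.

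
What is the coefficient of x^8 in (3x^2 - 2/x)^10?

2449440

General term: C(10,j)·(3x^2)^j·(-2/x)^(10-j), with x-exponent 2j − 1(10−j) = 3j − 10.
Set 3j − 10 = 8: j = 6.
C(10,6) = 210; 3^6 = 729; (-2)^4 = 16.
Coefficient = 210 · 729 · 16 = 2449440.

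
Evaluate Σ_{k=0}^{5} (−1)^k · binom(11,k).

The partial alternating sum Σ_{k=0}^{5} (−1)^k C(11,k) = (−1)^5 C(10,5) = -252.

-252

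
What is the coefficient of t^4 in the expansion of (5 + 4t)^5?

The general term is C(5,j)·(5)^j·(4t)^(5-j); the t^4 term has j = 1.
C(5,1) = 5.
Coefficient = C(5,1) · 5^1 · 4^4 = 5 · 5 · 256 = 6400.

6400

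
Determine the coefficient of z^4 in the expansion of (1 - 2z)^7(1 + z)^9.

14

Coefficient of z^4 = Σ_{j} C(7,j)·(-2)^j·C(9,4-j)·1^(4-j) for j from 0 to 4.
= 126 + (-1176) + 3024 + (-2520) + 560 = 14.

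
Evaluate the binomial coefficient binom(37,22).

C(37,22) = C(37,15) by symmetry.
C(37,15) = (37·36·35·34·33·32·31·30·29·28·27·26·25·24·23) / 15! = 12245324002983751680000 / 1307674368000 = 9364199760.

9364199760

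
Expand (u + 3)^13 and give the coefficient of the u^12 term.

The general term is C(13,j)·(u)^j·(3)^(13-j); the u^12 term has j = 12.
C(13,12) = 13.
Coefficient = C(13,12) · 3^1 = 13 · 3 = 39.

39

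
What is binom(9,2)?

36

C(9,2) = (9·8) / 2! = 72 / 2 = 36.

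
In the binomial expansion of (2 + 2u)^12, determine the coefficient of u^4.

The general term is C(12,j)·(2)^j·(2u)^(12-j); the u^4 term has j = 8.
C(12,8) = 495.
Coefficient = C(12,8) · 2^8 · 2^4 = 495 · 256 · 16 = 2027520.

2027520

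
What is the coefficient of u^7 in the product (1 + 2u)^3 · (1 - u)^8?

Coefficient of u^7 = Σ_{j} C(3,j)·2^j·C(8,7-j)·(-1)^(7-j) for j from 0 to 3.
= (-8) + 168 + (-672) + 560 = 48.

48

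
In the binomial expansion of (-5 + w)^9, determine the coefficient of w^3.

The general term is C(9,j)·(-5)^j·(w)^(9-j); the w^3 term has j = 6.
C(9,6) = 84.
Coefficient = C(9,6) · (-5)^6 = 84 · 15625 = 1312500.

1312500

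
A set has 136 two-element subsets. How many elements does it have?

17

n(n−1)/2 = 136 ⇒ n(n−1) = 272. Since 17·16 = 272, n = 17.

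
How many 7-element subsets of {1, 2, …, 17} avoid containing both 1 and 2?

All 7-subsets: C(17,7) = 19448. Those containing both fixed elements: C(15,5) = 3003.
19448 − 3003 = 16445.

16445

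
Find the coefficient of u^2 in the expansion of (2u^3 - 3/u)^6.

4860

General term: C(6,j)·(2u^3)^j·(-3/u)^(6-j), with u-exponent 3j − 1(6−j) = 4j − 6.
Set 4j − 6 = 2: j = 2.
C(6,2) = 15; 2^2 = 4; (-3)^4 = 81.
Coefficient = 15 · 4 · 81 = 4860.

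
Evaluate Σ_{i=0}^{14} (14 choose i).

16384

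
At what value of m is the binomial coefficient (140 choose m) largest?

70

C(140,m) is maximized at m = 140/2 = 70.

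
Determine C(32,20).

C(32,20) = C(32,12) by symmetry.
C(32,12) = (32·31·30·29·28·27·26·25·24·23·22·21) / 12! = 108155131628544000 / 479001600 = 225792840.

225792840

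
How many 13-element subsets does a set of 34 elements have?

927983760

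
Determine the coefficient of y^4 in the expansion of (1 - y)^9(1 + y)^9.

Coefficient of y^4 = Σ_{j} C(9,j)·(-1)^j·C(9,4-j)·1^(4-j) for j from 0 to 4.
= 126 + (-756) + 1296 + (-756) + 126 = 36.

36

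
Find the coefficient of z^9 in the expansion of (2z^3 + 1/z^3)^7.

672

General term: C(7,j)·(2z^3)^j·(1/z^3)^(7-j), with z-exponent 3j − 3(7−j) = 6j − 21.
Set 6j − 21 = 9: j = 5.
C(7,5) = 21; 2^5 = 32; 1^2 = 1.
Coefficient = 21 · 32 · 1 = 672.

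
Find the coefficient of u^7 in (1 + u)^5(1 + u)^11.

11440

(1 + u)^5(1 + u)^11 = (1 + u)^16, so the coefficient of u^7 is C(16,7)·1^7 = 11440·1 = 11440.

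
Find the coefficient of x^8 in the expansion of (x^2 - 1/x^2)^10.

General term: C(10,j)·(x^2)^j·(-1/x^2)^(10-j), with x-exponent 2j − 2(10−j) = 4j − 20.
Set 4j − 20 = 8: j = 7.
C(10,7) = 120; 1^7 = 1; (-1)^3 = -1.
Coefficient = 120 · 1 · (-1) = -120.

-120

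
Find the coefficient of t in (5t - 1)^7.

The general term is C(7,j)·(5t)^j·(-1)^(7-j); the t^1 term has j = 1.
C(7,1) = 7.
Coefficient = C(7,1) · 5^1 = 7 · 5 = 35.

35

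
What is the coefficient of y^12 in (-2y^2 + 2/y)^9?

-18432

General term: C(9,j)·(-2y^2)^j·(2/y)^(9-j), with y-exponent 2j − 1(9−j) = 3j − 9.
Set 3j − 9 = 12: j = 7.
C(9,7) = 36; (-2)^7 = -128; 2^2 = 4.
Coefficient = 36 · (-128) · 4 = -18432.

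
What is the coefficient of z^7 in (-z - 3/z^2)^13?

-702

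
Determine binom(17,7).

19448

C(17,7) = (17·16·15·14·13·12·11) / 7! = 98017920 / 5040 = 19448.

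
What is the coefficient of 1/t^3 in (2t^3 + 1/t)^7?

14

General term: C(7,j)·(2t^3)^j·(1/t)^(7-j), with t-exponent 3j − 1(7−j) = 4j − 7.
Set 4j − 7 = -3: j = 1.
C(7,1) = 7; 2^1 = 2; 1^6 = 1.
Coefficient = 7 · 2 · 1 = 14.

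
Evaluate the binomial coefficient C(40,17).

88732378800

C(40,17) = (40·39·38·37·36·35·34·33·32·31·30·29·28·27·26·25·24) / 17! = 31560991604212034764800000 / 355687428096000 = 88732378800.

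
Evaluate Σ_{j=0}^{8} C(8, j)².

12870

By Vandermonde's identity, Σ C(8,j)² = C(16,8) = 12870.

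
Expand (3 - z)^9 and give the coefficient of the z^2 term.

The general term is C(9,j)·(3)^j·(-z)^(9-j); the z^2 term has j = 7.
C(9,7) = 36.
Coefficient = C(9,7) · 3^7 = 36 · 2187 = 78732.

78732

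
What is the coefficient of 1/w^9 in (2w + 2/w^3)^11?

946176

General term: C(11,j)·(2w)^j·(2/w^3)^(11-j), with w-exponent 1j − 3(11−j) = 4j − 33.
Set 4j − 33 = -9: j = 6.
C(11,6) = 462; 2^6 = 64; 2^5 = 32.
Coefficient = 462 · 64 · 32 = 946176.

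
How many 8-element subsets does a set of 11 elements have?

165

C(11,8) = C(11,3) by symmetry.
C(11,3) = (11·10·9) / 3! = 990 / 6 = 165.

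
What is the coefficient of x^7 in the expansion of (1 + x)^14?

3432

The general term is C(14,j)·(1)^j·(x)^(14-j); the x^7 term has j = 7.
C(14,7) = 3432.
Coefficient = C(14,7) = 3432.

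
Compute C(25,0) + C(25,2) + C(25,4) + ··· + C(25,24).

16777216

Half of (1+1)^25 + (1−1)^25 gives the even-index sum: 2^24 = 16777216.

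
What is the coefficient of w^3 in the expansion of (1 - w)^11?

The general term is C(11,j)·(1)^j·(-w)^(11-j); the w^3 term has j = 8.
C(11,8) = 165.
Coefficient = C(11,8) · (-1)^3 = 165 · (-1) = -165.

-165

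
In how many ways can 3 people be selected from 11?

This is C(11,3) = 165.

165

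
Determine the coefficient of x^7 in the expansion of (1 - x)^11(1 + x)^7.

Coefficient of x^7 = Σ_{j} C(11,j)·(-1)^j·C(7,7-j)·1^(7-j) for j from 0 to 7.
= 1 + (-77) + 1155 + (-5775) + 11550 + (-9702) + 3234 + (-330) = 56.

56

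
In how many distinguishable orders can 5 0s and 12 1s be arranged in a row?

6188

Choose positions for the 0s: C(17,5) = 6188.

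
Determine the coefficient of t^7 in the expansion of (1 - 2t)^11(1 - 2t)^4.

-823680

(1 - 2t)^11(1 - 2t)^4 = (1 - 2t)^15, so the coefficient of t^7 is C(15,7)·(-2)^7 = 6435·-128 = -823680.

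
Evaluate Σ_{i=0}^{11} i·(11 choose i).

Since i·C(11,i) = 11·C(10,i−1), the sum is 11·2^10 = 11·1024 = 11264.

11264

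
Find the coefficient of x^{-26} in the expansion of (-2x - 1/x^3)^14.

16016

General term: C(14,j)·(-2x)^j·(-1/x^3)^(14-j), with x-exponent 1j − 3(14−j) = 4j − 42.
Set 4j − 42 = -26: j = 4.
C(14,4) = 1001; (-2)^4 = 16; (-1)^10 = 1.
Coefficient = 1001 · 16 · 1 = 16016.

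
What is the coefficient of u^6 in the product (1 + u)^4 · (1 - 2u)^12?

Coefficient of u^6 = Σ_{j} C(4,j)·1^j·C(12,6-j)·(-2)^(6-j) for j from 0 to 4.
= 59136 + (-101376) + 47520 + (-7040) + 264 = -1496.

-1496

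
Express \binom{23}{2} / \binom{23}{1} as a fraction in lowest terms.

C(n,k+1)/C(n,k) = (n−k)/(k+1) = (23−1)/(1+1) = 22/2 = 11.

11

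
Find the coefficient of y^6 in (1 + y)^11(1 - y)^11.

-165

Coefficient of y^6 = Σ_{j} C(11,j)·1^j·C(11,6-j)·(-1)^(6-j) for j from 0 to 6.
= 462 + (-5082) + 18150 + (-27225) + 18150 + (-5082) + 462 = -165.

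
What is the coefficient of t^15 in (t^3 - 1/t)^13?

1716

General term: C(13,j)·(t^3)^j·(-1/t)^(13-j), with t-exponent 3j − 1(13−j) = 4j − 13.
Set 4j − 13 = 15: j = 7.
C(13,7) = 1716; 1^7 = 1; (-1)^6 = 1.
Coefficient = 1716 · 1 · 1 = 1716.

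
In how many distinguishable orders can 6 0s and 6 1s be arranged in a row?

924

Choose positions for the 0s: C(12,6) = 924.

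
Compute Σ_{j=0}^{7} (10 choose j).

968

1 + 10 + 45 + 120 + 210 + 252 + 210 + 120 = 968.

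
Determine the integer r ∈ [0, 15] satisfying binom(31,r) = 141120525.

12

C(31,r) increases on 0 ≤ r ≤ 15. C(31,11) = 84672315 and C(31,12) = 141120525, so r = 12.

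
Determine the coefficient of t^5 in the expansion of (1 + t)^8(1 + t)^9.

6188

Coefficient of t^5 = Σ_{j} C(8,j)·C(9,5-j) for j from 0 to 5.
= 126 + 1008 + 2352 + 2016 + 630 + 56 = 6188.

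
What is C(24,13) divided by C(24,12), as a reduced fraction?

C(n,k+1)/C(n,k) = (n−k)/(k+1) = (24−12)/(12+1) = 12/13.

12/13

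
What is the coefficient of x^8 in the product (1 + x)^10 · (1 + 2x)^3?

Coefficient of x^8 = Σ_{j} C(10,j)·1^j·C(3,8-j)·2^(8-j) for j from 5 to 8.
= 2016 + 2520 + 720 + 45 = 5301.

5301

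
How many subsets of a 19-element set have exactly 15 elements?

3876

Choose the 15 positions: C(19,15) = 3876.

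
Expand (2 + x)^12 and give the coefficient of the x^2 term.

67584

The general term is C(12,j)·(2)^j·(x)^(12-j); the x^2 term has j = 10.
C(12,10) = 66.
Coefficient = C(12,10) · 2^10 = 66 · 1024 = 67584.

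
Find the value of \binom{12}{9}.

220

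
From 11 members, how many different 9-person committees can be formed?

This is C(11,9) = 55.

55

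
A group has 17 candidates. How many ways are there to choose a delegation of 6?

This is C(17,6) = 12376.

12376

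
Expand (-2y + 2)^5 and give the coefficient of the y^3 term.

-320

The general term is C(5,j)·(-2y)^j·(2)^(5-j); the y^3 term has j = 3.
C(5,3) = 10.
Coefficient = C(5,3) · (-2)^3 · 2^2 = 10 · (-8) · 4 = -320.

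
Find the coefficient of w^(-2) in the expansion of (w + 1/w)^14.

General term: C(14,j)·(w)^j·(1/w)^(14-j), with w-exponent 1j − 1(14−j) = 2j − 14.
Set 2j − 14 = -2: j = 6.
C(14,6) = 3003; 1^6 = 1; 1^8 = 1.
Coefficient = 3003 · 1 · 1 = 3003.

3003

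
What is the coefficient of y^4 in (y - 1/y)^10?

-120

General term: C(10,j)·(y)^j·(-1/y)^(10-j), with y-exponent 1j − 1(10−j) = 2j − 10.
Set 2j − 10 = 4: j = 7.
C(10,7) = 120; 1^7 = 1; (-1)^3 = -1.
Coefficient = 120 · 1 · (-1) = -120.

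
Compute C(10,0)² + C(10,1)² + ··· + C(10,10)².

184756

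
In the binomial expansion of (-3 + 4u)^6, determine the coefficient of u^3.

The general term is C(6,j)·(-3)^j·(4u)^(6-j); the u^3 term has j = 3.
C(6,3) = 20.
Coefficient = C(6,3) · (-3)^3 · 4^3 = 20 · (-27) · 64 = -34560.

-34560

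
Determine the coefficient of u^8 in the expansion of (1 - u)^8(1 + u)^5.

Coefficient of u^8 = Σ_{j} C(8,j)·(-1)^j·C(5,8-j)·1^(8-j) for j from 3 to 8.
= (-56) + 350 + (-560) + 280 + (-40) + 1 = -25.

-25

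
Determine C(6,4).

C(6,4) = C(6,2) by symmetry.
C(6,2) = (6·5) / 2! = 30 / 2 = 15.

15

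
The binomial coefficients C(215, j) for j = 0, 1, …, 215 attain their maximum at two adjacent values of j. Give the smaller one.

107

For odd n = 215, C(215,j) peaks at j = (n−1)/2 and (n+1)/2; the smaller is 107.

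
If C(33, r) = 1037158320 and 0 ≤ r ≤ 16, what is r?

15

C(33,r) increases on 0 ≤ r ≤ 16. C(33,14) = 818809200 and C(33,15) = 1037158320, so r = 15.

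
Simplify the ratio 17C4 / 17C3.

C(n,k+1)/C(n,k) = (n−k)/(k+1) = (17−3)/(3+1) = 14/4 = 7/2.

7/2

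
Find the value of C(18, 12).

18564

C(18,12) = C(18,6) by symmetry.
C(18,6) = (18·17·16·15·14·13) / 6! = 13366080 / 720 = 18564.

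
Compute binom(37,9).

C(37,9) = (37·36·35·34·33·32·31·30·29) / 9! = 45143585625600 / 362880 = 124403620.

124403620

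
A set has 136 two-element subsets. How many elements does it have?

n(n−1)/2 = 136 ⇒ n(n−1) = 272. Since 17·16 = 272, n = 17.

17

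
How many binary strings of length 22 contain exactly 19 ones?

Choose the 19 positions: C(22,19) = 1540.

1540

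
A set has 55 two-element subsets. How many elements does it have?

n(n−1)/2 = 55 ⇒ n(n−1) = 110. Since 11·10 = 110, n = 11.

11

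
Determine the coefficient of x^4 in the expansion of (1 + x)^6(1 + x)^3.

(1 + x)^6(1 + x)^3 = (1 + x)^9, so the coefficient of x^4 is C(9,4)·1^4 = 126·1 = 126.

126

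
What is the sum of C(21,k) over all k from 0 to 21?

2097152

The entries of row 21 sum to 2^21 = 2097152.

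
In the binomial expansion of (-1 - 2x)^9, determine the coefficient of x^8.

-2304

The general term is C(9,j)·(-1)^j·(-2x)^(9-j); the x^8 term has j = 1.
C(9,1) = 9.
Coefficient = C(9,1) · (-1)^1 · (-2)^8 = 9 · (-1) · 256 = -2304.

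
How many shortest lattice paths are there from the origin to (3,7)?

Each path is a sequence of 10 steps with 3 rights: C(10,3) = 120.

120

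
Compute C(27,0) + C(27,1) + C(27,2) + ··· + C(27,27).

134217728

The entries of row 27 sum to 2^27 = 134217728.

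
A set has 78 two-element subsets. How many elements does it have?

13

n(n−1)/2 = 78 ⇒ n(n−1) = 156. Since 13·12 = 156, n = 13.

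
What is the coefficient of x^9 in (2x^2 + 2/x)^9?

43008

General term: C(9,j)·(2x^2)^j·(2/x)^(9-j), with x-exponent 2j − 1(9−j) = 3j − 9.
Set 3j − 9 = 9: j = 6.
C(9,6) = 84; 2^6 = 64; 2^3 = 8.
Coefficient = 84 · 64 · 8 = 43008.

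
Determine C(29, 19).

20030010

C(29,19) = C(29,10) by symmetry.
C(29,10) = (29·28·27·26·25·24·23·22·21·20) / 10! = 72684900288000 / 3628800 = 20030010.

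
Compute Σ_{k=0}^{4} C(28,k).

24158

1 + 28 + 378 + 3276 + 20475 = 24158.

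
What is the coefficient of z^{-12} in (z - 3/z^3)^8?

General term: C(8,j)·(z)^j·(-3/z^3)^(8-j), with z-exponent 1j − 3(8−j) = 4j − 24.
Set 4j − 24 = -12: j = 3.
C(8,3) = 56; 1^3 = 1; (-3)^5 = -243.
Coefficient = 56 · 1 · (-243) = -13608.

-13608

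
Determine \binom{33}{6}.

C(33,6) = (33·32·31·30·29·28) / 6! = 797448960 / 720 = 1107568.

1107568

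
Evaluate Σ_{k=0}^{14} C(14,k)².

40116600

By Vandermonde's identity, Σ C(14,k)² = C(28,14) = 40116600.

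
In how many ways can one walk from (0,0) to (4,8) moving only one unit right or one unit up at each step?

Each path is a sequence of 12 steps with 4 rights: C(12,4) = 495.

495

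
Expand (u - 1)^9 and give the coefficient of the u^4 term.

The general term is C(9,j)·(u)^j·(-1)^(9-j); the u^4 term has j = 4.
C(9,4) = 126.
Coefficient = C(9,4) · (-1)^5 = 126 · (-1) = -126.

-126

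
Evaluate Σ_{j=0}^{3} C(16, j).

697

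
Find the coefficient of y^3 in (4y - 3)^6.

-34560

The general term is C(6,j)·(4y)^j·(-3)^(6-j); the y^3 term has j = 3.
C(6,3) = 20.
Coefficient = C(6,3) · 4^3 · (-3)^3 = 20 · 64 · (-27) = -34560.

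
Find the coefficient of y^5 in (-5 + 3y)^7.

127575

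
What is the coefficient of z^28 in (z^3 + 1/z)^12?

66

General term: C(12,j)·(z^3)^j·(1/z)^(12-j), with z-exponent 3j − 1(12−j) = 4j − 12.
Set 4j − 12 = 28: j = 10.
C(12,10) = 66; 1^10 = 1; 1^2 = 1.
Coefficient = 66 · 1 · 1 = 66.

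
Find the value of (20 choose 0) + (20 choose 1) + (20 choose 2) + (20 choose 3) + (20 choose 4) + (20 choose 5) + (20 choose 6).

60460

1 + 20 + 190 + 1140 + 4845 + 15504 + 38760 = 60460.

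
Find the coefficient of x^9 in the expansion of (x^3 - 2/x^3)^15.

320320

General term: C(15,j)·(x^3)^j·(-2/x^3)^(15-j), with x-exponent 3j − 3(15−j) = 6j − 45.
Set 6j − 45 = 9: j = 9.
C(15,9) = 5005; 1^9 = 1; (-2)^6 = 64.
Coefficient = 5005 · 1 · 64 = 320320.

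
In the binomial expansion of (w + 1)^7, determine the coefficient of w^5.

21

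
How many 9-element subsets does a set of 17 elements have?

24310

C(17,9) = C(17,8) by symmetry.
C(17,8) = (17·16·15·14·13·12·11·10) / 8! = 980179200 / 40320 = 24310.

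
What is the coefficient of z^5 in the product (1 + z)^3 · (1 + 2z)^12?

Coefficient of z^5 = Σ_{j} C(3,j)·1^j·C(12,5-j)·2^(5-j) for j from 0 to 3.
= 25344 + 23760 + 5280 + 264 = 54648.

54648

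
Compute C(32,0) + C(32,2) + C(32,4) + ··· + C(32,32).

Even-k terms of row 32 sum to 2^31 = 2147483648.

2147483648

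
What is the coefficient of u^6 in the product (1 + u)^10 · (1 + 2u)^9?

252042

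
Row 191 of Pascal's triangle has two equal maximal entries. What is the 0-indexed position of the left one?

95

For odd n = 191, C(191,j) peaks at j = (n−1)/2 and (n+1)/2; the smaller is 95.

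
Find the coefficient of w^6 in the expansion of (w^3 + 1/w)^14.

2002

General term: C(14,j)·(w^3)^j·(1/w)^(14-j), with w-exponent 3j − 1(14−j) = 4j − 14.
Set 4j − 14 = 6: j = 5.
C(14,5) = 2002; 1^5 = 1; 1^9 = 1.
Coefficient = 2002 · 1 · 1 = 2002.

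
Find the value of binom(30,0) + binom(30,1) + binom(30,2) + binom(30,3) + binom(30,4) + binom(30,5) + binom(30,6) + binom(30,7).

1 + 30 + 435 + 4060 + 27405 + 142506 + 593775 + 2035800 = 2804012.

2804012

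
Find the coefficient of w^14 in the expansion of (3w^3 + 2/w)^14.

General term: C(14,j)·(3w^3)^j·(2/w)^(14-j), with w-exponent 3j − 1(14−j) = 4j − 14.
Set 4j − 14 = 14: j = 7.
C(14,7) = 3432; 3^7 = 2187; 2^7 = 128.
Coefficient = 3432 · 2187 · 128 = 960740352.

960740352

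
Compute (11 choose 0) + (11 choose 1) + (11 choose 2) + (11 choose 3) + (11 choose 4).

562

1 + 11 + 55 + 165 + 330 = 562.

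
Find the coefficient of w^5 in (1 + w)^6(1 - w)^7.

Coefficient of w^5 = Σ_{j} C(6,j)·1^j·C(7,5-j)·(-1)^(5-j) for j from 0 to 5.
= (-21) + 210 + (-525) + 420 + (-105) + 6 = -15.

-15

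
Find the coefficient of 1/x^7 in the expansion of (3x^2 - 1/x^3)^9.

General term: C(9,j)·(3x^2)^j·(-1/x^3)^(9-j), with x-exponent 2j − 3(9−j) = 5j − 27.
Set 5j − 27 = -7: j = 4.
C(9,4) = 126; 3^4 = 81; (-1)^5 = -1.
Coefficient = 126 · 81 · (-1) = -10206.

-10206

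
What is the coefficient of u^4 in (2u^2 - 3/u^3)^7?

6048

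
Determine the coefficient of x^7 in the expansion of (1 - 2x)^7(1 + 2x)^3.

Coefficient of x^7 = Σ_{j} C(7,j)·(-2)^j·C(3,7-j)·2^(7-j) for j from 4 to 7.
= 4480 + (-8064) + 2688 + (-128) = -1024.

-1024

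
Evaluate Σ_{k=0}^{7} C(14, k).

1 + 14 + 91 + 364 + 1001 + 2002 + 3003 + 3432 = 9908.

9908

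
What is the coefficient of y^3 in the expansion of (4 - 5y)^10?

The general term is C(10,j)·(4)^j·(-5y)^(10-j); the y^3 term has j = 7.
C(10,7) = 120.
Coefficient = C(10,7) · 4^7 · (-5)^3 = 120 · 16384 · (-125) = -245760000.

-245760000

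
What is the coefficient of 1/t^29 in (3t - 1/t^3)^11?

General term: C(11,j)·(3t)^j·(-1/t^3)^(11-j), with t-exponent 1j − 3(11−j) = 4j − 33.
Set 4j − 33 = -29: j = 1.
C(11,1) = 11; 3^1 = 3; (-1)^10 = 1.
Coefficient = 11 · 3 · 1 = 33.

33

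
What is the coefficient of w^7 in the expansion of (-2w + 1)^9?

The general term is C(9,j)·(-2w)^j·(1)^(9-j); the w^7 term has j = 7.
C(9,7) = 36.
Coefficient = C(9,7) · (-2)^7 = 36 · (-128) = -4608.

-4608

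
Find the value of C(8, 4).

70

C(8,4) = (8·7·6·5) / 4! = 1680 / 24 = 70.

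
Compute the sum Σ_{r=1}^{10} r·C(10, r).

Since r·C(10,r) = 10·C(9,r−1), the sum is 10·2^9 = 10·512 = 5120.

5120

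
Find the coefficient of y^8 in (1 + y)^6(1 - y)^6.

15

Coefficient of y^8 = Σ_{j} C(6,j)·1^j·C(6,8-j)·(-1)^(8-j) for j from 2 to 6.
= 15 + (-120) + 225 + (-120) + 15 = 15.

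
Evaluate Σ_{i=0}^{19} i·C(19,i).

Since i·C(19,i) = 19·C(18,i−1), the sum is 19·2^18 = 19·262144 = 4980736.

4980736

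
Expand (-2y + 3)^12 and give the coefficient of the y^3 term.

-34642080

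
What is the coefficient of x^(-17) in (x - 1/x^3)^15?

6435

General term: C(15,j)·(x)^j·(-1/x^3)^(15-j), with x-exponent 1j − 3(15−j) = 4j − 45.
Set 4j − 45 = -17: j = 7.
C(15,7) = 6435; 1^7 = 1; (-1)^8 = 1.
Coefficient = 6435 · 1 · 1 = 6435.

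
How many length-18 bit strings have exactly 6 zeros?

Choose the 6 positions: C(18,6) = 18564.

18564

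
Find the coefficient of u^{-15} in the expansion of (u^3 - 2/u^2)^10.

-5120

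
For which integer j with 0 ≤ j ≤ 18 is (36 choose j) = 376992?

5

C(36,j) increases on 0 ≤ j ≤ 18. C(36,4) = 58905 and C(36,5) = 376992, so j = 5.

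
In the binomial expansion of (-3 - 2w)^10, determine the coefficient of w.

393660

The general term is C(10,j)·(-3)^j·(-2w)^(10-j); the w^1 term has j = 9.
C(10,9) = 10.
Coefficient = C(10,9) · (-3)^9 · (-2)^1 = 10 · (-19683) · (-2) = 393660.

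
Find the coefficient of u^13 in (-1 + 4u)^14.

-939524096

The general term is C(14,j)·(-1)^j·(4u)^(14-j); the u^13 term has j = 1.
C(14,1) = 14.
Coefficient = C(14,1) · (-1)^1 · 4^13 = 14 · (-1) · 67108864 = -939524096.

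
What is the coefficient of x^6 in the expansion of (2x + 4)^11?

The general term is C(11,j)·(2x)^j·(4)^(11-j); the x^6 term has j = 6.
C(11,6) = 462.
Coefficient = C(11,6) · 2^6 · 4^5 = 462 · 64 · 1024 = 30277632.

30277632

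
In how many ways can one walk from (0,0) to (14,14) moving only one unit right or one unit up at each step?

Each path is a sequence of 28 steps with 14 rights: C(28,14) = 40116600.

40116600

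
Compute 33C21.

354817320

C(33,21) = C(33,12) by symmetry.
C(33,12) = (33·32·31·30·29·28·27·26·25·24·23·22) / 12! = 169958063987712000 / 479001600 = 354817320.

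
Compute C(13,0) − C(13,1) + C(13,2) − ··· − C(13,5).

The partial alternating sum Σ_{k=0}^{5} (−1)^k C(13,k) = (−1)^5 C(12,5) = -792.

-792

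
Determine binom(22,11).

705432

C(22,11) = (22·21·20·19·18·17·16·15·14·13·12) / 11! = 28158588057600 / 39916800 = 705432.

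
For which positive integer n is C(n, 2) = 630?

n(n−1)/2 = 630 ⇒ n(n−1) = 1260. Since 36·35 = 1260, n = 36.

36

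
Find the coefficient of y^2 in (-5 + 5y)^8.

10937500

The general term is C(8,j)·(-5)^j·(5y)^(8-j); the y^2 term has j = 6.
C(8,6) = 28.
Coefficient = C(8,6) · (-5)^6 · 5^2 = 28 · 15625 · 25 = 10937500.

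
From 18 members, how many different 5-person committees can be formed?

This is C(18,5) = 8568.

8568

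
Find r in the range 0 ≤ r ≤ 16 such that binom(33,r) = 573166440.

13

C(33,r) increases on 0 ≤ r ≤ 16. C(33,12) = 354817320 and C(33,13) = 573166440, so r = 13.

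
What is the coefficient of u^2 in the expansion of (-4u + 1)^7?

The general term is C(7,j)·(-4u)^j·(1)^(7-j); the u^2 term has j = 2.
C(7,2) = 21.
Coefficient = C(7,2) · (-4)^2 = 21 · 16 = 336.

336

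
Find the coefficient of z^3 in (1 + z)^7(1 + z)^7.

364

(1 + z)^7(1 + z)^7 = (1 + z)^14, so the coefficient of z^3 is C(14,3)·1^3 = 364·1 = 364.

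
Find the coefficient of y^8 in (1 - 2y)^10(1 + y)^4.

1824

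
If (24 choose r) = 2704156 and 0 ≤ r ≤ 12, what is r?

C(24,r) increases on 0 ≤ r ≤ 12. C(24,11) = 2496144 and C(24,12) = 2704156, so r = 12.

12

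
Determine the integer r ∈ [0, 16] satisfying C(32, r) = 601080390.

16

C(32,r) increases on 0 ≤ r ≤ 16. C(32,15) = 565722720 and C(32,16) = 601080390, so r = 16.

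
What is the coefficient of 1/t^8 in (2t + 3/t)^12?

15588936

General term: C(12,j)·(2t)^j·(3/t)^(12-j), with t-exponent 1j − 1(12−j) = 2j − 12.
Set 2j − 12 = -8: j = 2.
C(12,2) = 66; 2^2 = 4; 3^10 = 59049.
Coefficient = 66 · 4 · 59049 = 15588936.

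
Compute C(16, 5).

4368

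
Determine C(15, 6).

C(15,6) = (15·14·13·12·11·10) / 6! = 3603600 / 720 = 5005.

5005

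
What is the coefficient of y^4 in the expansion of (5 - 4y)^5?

The general term is C(5,j)·(5)^j·(-4y)^(5-j); the y^4 term has j = 1.
C(5,1) = 5.
Coefficient = C(5,1) · 5^1 · (-4)^4 = 5 · 5 · 256 = 6400.

6400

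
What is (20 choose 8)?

125970

C(20,8) = (20·19·18·17·16·15·14·13) / 8! = 5079110400 / 40320 = 125970.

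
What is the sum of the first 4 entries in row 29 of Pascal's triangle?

4090

1 + 29 + 406 + 3654 = 4090.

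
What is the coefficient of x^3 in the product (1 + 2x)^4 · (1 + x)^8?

Coefficient of x^3 = Σ_{j} C(4,j)·2^j·C(8,3-j)·1^(3-j) for j from 0 to 3.
= 56 + 224 + 192 + 32 = 504.

504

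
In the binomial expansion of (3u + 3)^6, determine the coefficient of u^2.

The general term is C(6,j)·(3u)^j·(3)^(6-j); the u^2 term has j = 2.
C(6,2) = 15.
Coefficient = C(6,2) · 3^2 · 3^4 = 15 · 9 · 81 = 10935.

10935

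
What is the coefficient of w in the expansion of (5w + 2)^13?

266240

The general term is C(13,j)·(5w)^j·(2)^(13-j); the w^1 term has j = 1.
C(13,1) = 13.
Coefficient = C(13,1) · 5^1 · 2^12 = 13 · 5 · 4096 = 266240.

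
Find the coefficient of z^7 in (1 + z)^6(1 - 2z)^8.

Coefficient of z^7 = Σ_{j} C(6,j)·1^j·C(8,7-j)·(-2)^(7-j) for j from 0 to 6.
= (-1024) + 10752 + (-26880) + 22400 + (-6720) + 672 + (-16) = -816.

-816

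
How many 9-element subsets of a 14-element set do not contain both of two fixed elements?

1210

All 9-subsets: C(14,9) = 2002. Those containing both fixed elements: C(12,7) = 792.
2002 − 792 = 1210.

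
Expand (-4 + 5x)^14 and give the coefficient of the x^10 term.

2502500000000

The general term is C(14,j)·(-4)^j·(5x)^(14-j); the x^10 term has j = 4.
C(14,4) = 1001.
Coefficient = C(14,4) · (-4)^4 · 5^10 = 1001 · 256 · 9765625 = 2502500000000.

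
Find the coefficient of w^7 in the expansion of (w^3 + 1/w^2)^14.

General term: C(14,j)·(w^3)^j·(1/w^2)^(14-j), with w-exponent 3j − 2(14−j) = 5j − 28.
Set 5j − 28 = 7: j = 7.
C(14,7) = 3432; 1^7 = 1; 1^7 = 1.
Coefficient = 3432 · 1 · 1 = 3432.

3432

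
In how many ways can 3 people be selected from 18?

816

This is C(18,3) = 816.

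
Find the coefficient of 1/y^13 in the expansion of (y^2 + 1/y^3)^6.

General term: C(6,j)·(y^2)^j·(1/y^3)^(6-j), with y-exponent 2j − 3(6−j) = 5j − 18.
Set 5j − 18 = -13: j = 1.
C(6,1) = 6; 1^1 = 1; 1^5 = 1.
Coefficient = 6 · 1 · 1 = 6.

6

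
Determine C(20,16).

4845

C(20,16) = C(20,4) by symmetry.
C(20,4) = (20·19·18·17) / 4! = 116280 / 24 = 4845.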